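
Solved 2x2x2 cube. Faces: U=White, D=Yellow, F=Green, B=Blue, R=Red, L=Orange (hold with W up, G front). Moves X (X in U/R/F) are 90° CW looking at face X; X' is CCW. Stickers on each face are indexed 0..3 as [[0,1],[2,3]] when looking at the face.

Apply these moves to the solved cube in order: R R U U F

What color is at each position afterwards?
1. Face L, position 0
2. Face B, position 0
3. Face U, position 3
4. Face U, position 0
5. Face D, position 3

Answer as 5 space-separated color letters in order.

Answer: R G R Y W

Derivation:
After move 1 (R): R=RRRR U=WGWG F=GYGY D=YBYB B=WBWB
After move 2 (R): R=RRRR U=WYWY F=GBGB D=YWYW B=GBGB
After move 3 (U): U=WWYY F=RRGB R=GBRR B=OOGB L=GBOO
After move 4 (U): U=YWYW F=GBGB R=OORR B=GBGB L=RROO
After move 5 (F): F=GGBB U=YWOR R=YOWR D=ROYW L=RYOW
Query 1: L[0] = R
Query 2: B[0] = G
Query 3: U[3] = R
Query 4: U[0] = Y
Query 5: D[3] = W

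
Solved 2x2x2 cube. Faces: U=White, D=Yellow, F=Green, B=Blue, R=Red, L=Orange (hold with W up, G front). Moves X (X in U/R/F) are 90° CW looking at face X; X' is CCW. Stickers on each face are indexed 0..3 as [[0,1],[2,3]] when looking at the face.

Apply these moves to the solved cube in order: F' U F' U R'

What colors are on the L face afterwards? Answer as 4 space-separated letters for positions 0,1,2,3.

Answer: R G O R

Derivation:
After move 1 (F'): F=GGGG U=WWRR R=YRYR D=OOYY L=OWOW
After move 2 (U): U=RWRW F=YRGG R=BBYR B=OWBB L=GGOW
After move 3 (F'): F=RGYG U=RWBY R=OBOR D=GWYY L=GWOR
After move 4 (U): U=BRYW F=OBYG R=OWOR B=GWBB L=RGOR
After move 5 (R'): R=WROO U=BBYG F=ORYW D=GBYG B=YWWB
Query: L face = RGOR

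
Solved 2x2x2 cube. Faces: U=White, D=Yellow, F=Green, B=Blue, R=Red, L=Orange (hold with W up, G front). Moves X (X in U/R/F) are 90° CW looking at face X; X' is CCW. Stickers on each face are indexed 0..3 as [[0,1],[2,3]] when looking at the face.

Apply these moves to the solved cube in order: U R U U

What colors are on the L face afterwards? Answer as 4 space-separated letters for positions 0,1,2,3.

Answer: R B O O

Derivation:
After move 1 (U): U=WWWW F=RRGG R=BBRR B=OOBB L=GGOO
After move 2 (R): R=RBRB U=WRWG F=RYGY D=YBYO B=WOWB
After move 3 (U): U=WWGR F=RBGY R=WORB B=GGWB L=RYOO
After move 4 (U): U=GWRW F=WOGY R=GGRB B=RYWB L=RBOO
Query: L face = RBOO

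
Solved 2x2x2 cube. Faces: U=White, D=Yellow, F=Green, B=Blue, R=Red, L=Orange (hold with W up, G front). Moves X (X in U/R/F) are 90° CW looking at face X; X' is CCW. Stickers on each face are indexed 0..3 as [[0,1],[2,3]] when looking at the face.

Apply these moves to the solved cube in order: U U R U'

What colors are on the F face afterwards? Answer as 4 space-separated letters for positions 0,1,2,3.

Answer: R R G Y

Derivation:
After move 1 (U): U=WWWW F=RRGG R=BBRR B=OOBB L=GGOO
After move 2 (U): U=WWWW F=BBGG R=OORR B=GGBB L=RROO
After move 3 (R): R=RORO U=WBWG F=BYGY D=YBYG B=WGWB
After move 4 (U'): U=BGWW F=RRGY R=BYRO B=ROWB L=WGOO
Query: F face = RRGY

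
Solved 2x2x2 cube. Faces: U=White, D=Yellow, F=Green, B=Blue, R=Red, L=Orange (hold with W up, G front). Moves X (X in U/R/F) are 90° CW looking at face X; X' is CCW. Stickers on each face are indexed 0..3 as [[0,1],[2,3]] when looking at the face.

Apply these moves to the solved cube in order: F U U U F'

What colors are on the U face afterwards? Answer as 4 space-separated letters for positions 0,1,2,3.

After move 1 (F): F=GGGG U=WWOO R=WRWR D=RRYY L=OYOY
After move 2 (U): U=OWOW F=WRGG R=BBWR B=OYBB L=GGOY
After move 3 (U): U=OOWW F=BBGG R=OYWR B=GGBB L=WROY
After move 4 (U): U=WOWO F=OYGG R=GGWR B=WRBB L=BBOY
After move 5 (F'): F=YGOG U=WOGW R=RGRR D=BYYY L=BOOW
Query: U face = WOGW

Answer: W O G W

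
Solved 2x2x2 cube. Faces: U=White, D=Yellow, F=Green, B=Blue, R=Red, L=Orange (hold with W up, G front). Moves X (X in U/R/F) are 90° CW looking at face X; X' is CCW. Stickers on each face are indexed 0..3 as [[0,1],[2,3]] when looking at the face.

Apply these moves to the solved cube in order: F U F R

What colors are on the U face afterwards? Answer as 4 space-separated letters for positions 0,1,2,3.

After move 1 (F): F=GGGG U=WWOO R=WRWR D=RRYY L=OYOY
After move 2 (U): U=OWOW F=WRGG R=BBWR B=OYBB L=GGOY
After move 3 (F): F=GWGR U=OWYG R=OBWR D=WBYY L=GROR
After move 4 (R): R=WORB U=OWYR F=GBGY D=WBYO B=GYWB
Query: U face = OWYR

Answer: O W Y R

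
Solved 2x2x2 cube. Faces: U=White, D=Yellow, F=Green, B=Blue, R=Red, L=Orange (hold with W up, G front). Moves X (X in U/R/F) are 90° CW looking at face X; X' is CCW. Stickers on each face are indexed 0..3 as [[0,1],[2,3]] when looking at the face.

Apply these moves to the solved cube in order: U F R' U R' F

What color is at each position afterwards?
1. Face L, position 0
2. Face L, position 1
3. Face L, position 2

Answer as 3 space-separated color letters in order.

After move 1 (U): U=WWWW F=RRGG R=BBRR B=OOBB L=GGOO
After move 2 (F): F=GRGR U=WWOG R=WBWR D=RBYY L=GYOY
After move 3 (R'): R=BRWW U=WBOO F=GWGG D=RRYR B=YOBB
After move 4 (U): U=OWOB F=BRGG R=YOWW B=GYBB L=GWOY
After move 5 (R'): R=OWYW U=OBOG F=BWGB D=RRYG B=RYRB
After move 6 (F): F=GBBW U=OBYW R=OWGW D=YOYG L=GROR
Query 1: L[0] = G
Query 2: L[1] = R
Query 3: L[2] = O

Answer: G R O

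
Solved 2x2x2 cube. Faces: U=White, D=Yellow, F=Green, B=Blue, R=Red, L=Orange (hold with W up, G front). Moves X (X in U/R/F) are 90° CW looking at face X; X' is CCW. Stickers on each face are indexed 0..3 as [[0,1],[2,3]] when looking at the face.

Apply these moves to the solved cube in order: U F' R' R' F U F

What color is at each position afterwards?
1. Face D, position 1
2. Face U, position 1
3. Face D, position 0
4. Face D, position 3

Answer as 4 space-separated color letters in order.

Answer: G W Y R

Derivation:
After move 1 (U): U=WWWW F=RRGG R=BBRR B=OOBB L=GGOO
After move 2 (F'): F=RGRG U=WWBR R=YBYR D=GOYY L=GWOW
After move 3 (R'): R=BRYY U=WBBO F=RWRR D=GGYG B=YOOB
After move 4 (R'): R=RYBY U=WOBY F=RBRO D=GWYR B=GOGB
After move 5 (F): F=RROB U=WOWW R=BYYY D=BRYR L=GGOW
After move 6 (U): U=WWWO F=BYOB R=GOYY B=GGGB L=RROW
After move 7 (F): F=OBBY U=WWWR R=WOOY D=YGYR L=RBOR
Query 1: D[1] = G
Query 2: U[1] = W
Query 3: D[0] = Y
Query 4: D[3] = R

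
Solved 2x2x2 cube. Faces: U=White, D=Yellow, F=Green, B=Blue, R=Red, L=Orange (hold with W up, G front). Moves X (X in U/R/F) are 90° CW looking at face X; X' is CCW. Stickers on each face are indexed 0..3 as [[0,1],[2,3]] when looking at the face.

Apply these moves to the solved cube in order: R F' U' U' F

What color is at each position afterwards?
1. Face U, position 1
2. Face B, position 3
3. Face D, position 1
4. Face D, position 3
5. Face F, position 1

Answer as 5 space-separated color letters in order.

After move 1 (R): R=RRRR U=WGWG F=GYGY D=YBYB B=WBWB
After move 2 (F'): F=YYGG U=WGRR R=BRYR D=OOYB L=OGOW
After move 3 (U'): U=GRWR F=OGGG R=YYYR B=BRWB L=WBOW
After move 4 (U'): U=RRGW F=WBGG R=OGYR B=YYWB L=BROW
After move 5 (F): F=GWGB U=RRWR R=GGWR D=YOYB L=BOOO
Query 1: U[1] = R
Query 2: B[3] = B
Query 3: D[1] = O
Query 4: D[3] = B
Query 5: F[1] = W

Answer: R B O B W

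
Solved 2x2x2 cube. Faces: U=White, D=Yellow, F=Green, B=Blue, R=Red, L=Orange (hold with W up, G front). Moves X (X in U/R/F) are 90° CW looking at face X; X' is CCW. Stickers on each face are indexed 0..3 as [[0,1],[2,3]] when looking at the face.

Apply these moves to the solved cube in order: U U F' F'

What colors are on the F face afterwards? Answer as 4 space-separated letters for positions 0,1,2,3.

After move 1 (U): U=WWWW F=RRGG R=BBRR B=OOBB L=GGOO
After move 2 (U): U=WWWW F=BBGG R=OORR B=GGBB L=RROO
After move 3 (F'): F=BGBG U=WWOR R=YOYR D=ROYY L=RWOW
After move 4 (F'): F=GGBB U=WWYY R=OORR D=WWYY L=RROO
Query: F face = GGBB

Answer: G G B B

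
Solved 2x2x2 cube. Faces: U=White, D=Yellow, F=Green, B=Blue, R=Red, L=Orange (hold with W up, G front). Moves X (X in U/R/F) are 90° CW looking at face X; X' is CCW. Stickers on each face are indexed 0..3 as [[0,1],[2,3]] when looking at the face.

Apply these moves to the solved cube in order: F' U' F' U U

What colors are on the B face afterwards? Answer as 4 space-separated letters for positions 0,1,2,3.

After move 1 (F'): F=GGGG U=WWRR R=YRYR D=OOYY L=OWOW
After move 2 (U'): U=WRWR F=OWGG R=GGYR B=YRBB L=BBOW
After move 3 (F'): F=WGOG U=WRGY R=OGOR D=BWYY L=BROW
After move 4 (U): U=GWYR F=OGOG R=YROR B=BRBB L=WGOW
After move 5 (U): U=YGRW F=YROG R=BROR B=WGBB L=OGOW
Query: B face = WGBB

Answer: W G B B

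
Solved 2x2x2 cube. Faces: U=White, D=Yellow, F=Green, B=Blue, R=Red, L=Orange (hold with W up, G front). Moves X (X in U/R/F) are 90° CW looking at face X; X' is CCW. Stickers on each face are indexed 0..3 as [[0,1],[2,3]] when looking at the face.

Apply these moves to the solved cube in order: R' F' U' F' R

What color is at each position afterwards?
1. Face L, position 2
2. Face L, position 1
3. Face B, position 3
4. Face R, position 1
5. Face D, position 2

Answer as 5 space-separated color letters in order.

Answer: O R B O Y

Derivation:
After move 1 (R'): R=RRRR U=WBWB F=GWGW D=YGYG B=YBYB
After move 2 (F'): F=WWGG U=WBRR R=GRYR D=OOYG L=OBOW
After move 3 (U'): U=BRWR F=OBGG R=WWYR B=GRYB L=YBOW
After move 4 (F'): F=BGOG U=BRWY R=OWOR D=BWYG L=YROW
After move 5 (R): R=OORW U=BGWG F=BWOG D=BYYG B=YRRB
Query 1: L[2] = O
Query 2: L[1] = R
Query 3: B[3] = B
Query 4: R[1] = O
Query 5: D[2] = Y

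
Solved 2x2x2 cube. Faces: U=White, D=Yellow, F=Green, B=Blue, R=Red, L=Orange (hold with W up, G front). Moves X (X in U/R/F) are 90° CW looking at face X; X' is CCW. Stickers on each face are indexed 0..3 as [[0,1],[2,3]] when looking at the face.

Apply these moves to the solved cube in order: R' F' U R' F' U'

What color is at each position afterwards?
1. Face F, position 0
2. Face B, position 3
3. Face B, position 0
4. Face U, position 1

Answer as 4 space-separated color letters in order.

After move 1 (R'): R=RRRR U=WBWB F=GWGW D=YGYG B=YBYB
After move 2 (F'): F=WWGG U=WBRR R=GRYR D=OOYG L=OBOW
After move 3 (U): U=RWRB F=GRGG R=YBYR B=OBYB L=WWOW
After move 4 (R'): R=BRYY U=RYRO F=GWGB D=ORYG B=GBOB
After move 5 (F'): F=WBGG U=RYBY R=RROY D=WWYG L=WOOR
After move 6 (U'): U=YYRB F=WOGG R=WBOY B=RROB L=GBOR
Query 1: F[0] = W
Query 2: B[3] = B
Query 3: B[0] = R
Query 4: U[1] = Y

Answer: W B R Y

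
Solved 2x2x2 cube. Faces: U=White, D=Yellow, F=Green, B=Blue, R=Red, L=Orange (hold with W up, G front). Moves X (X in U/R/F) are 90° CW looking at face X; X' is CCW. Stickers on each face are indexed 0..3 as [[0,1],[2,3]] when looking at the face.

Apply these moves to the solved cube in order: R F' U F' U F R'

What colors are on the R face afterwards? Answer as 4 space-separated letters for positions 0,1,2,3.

Answer: G R Y W

Derivation:
After move 1 (R): R=RRRR U=WGWG F=GYGY D=YBYB B=WBWB
After move 2 (F'): F=YYGG U=WGRR R=BRYR D=OOYB L=OGOW
After move 3 (U): U=RWRG F=BRGG R=WBYR B=OGWB L=YYOW
After move 4 (F'): F=RGBG U=RWWY R=OBOR D=YWYB L=YGOR
After move 5 (U): U=WRYW F=OBBG R=OGOR B=YGWB L=RGOR
After move 6 (F): F=BOGB U=WRRG R=YGWR D=OOYB L=RYOW
After move 7 (R'): R=GRYW U=WWRY F=BRGG D=OOYB B=BGOB
Query: R face = GRYW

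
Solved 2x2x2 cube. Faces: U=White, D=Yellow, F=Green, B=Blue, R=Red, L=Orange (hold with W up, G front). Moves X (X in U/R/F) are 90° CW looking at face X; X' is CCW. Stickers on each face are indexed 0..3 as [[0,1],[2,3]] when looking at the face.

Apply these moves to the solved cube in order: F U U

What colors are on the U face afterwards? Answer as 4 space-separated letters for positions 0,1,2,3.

Answer: O O W W

Derivation:
After move 1 (F): F=GGGG U=WWOO R=WRWR D=RRYY L=OYOY
After move 2 (U): U=OWOW F=WRGG R=BBWR B=OYBB L=GGOY
After move 3 (U): U=OOWW F=BBGG R=OYWR B=GGBB L=WROY
Query: U face = OOWW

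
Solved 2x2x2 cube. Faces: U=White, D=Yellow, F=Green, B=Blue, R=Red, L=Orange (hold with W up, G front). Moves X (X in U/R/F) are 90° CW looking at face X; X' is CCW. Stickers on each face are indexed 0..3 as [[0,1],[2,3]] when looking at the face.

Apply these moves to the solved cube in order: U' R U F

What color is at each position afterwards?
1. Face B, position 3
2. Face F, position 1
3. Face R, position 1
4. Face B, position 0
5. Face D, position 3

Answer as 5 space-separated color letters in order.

After move 1 (U'): U=WWWW F=OOGG R=GGRR B=RRBB L=BBOO
After move 2 (R): R=RGRG U=WOWG F=OYGY D=YBYR B=WRWB
After move 3 (U): U=WWGO F=RGGY R=WRRG B=BBWB L=OYOO
After move 4 (F): F=GRYG U=WWOY R=GROG D=RWYR L=OYOB
Query 1: B[3] = B
Query 2: F[1] = R
Query 3: R[1] = R
Query 4: B[0] = B
Query 5: D[3] = R

Answer: B R R B R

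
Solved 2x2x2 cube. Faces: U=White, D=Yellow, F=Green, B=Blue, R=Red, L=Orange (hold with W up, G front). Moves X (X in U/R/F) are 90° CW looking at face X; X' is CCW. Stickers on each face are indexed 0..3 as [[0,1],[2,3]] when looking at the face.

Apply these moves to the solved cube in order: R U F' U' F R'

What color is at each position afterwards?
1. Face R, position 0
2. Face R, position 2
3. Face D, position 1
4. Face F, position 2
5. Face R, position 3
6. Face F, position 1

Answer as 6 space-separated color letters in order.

After move 1 (R): R=RRRR U=WGWG F=GYGY D=YBYB B=WBWB
After move 2 (U): U=WWGG F=RRGY R=WBRR B=OOWB L=GYOO
After move 3 (F'): F=RYRG U=WWWR R=BBYR D=YOYB L=GGOG
After move 4 (U'): U=WRWW F=GGRG R=RYYR B=BBWB L=OOOG
After move 5 (F): F=RGGG U=WRGO R=WYWR D=YRYB L=OYOO
After move 6 (R'): R=YRWW U=WWGB F=RRGO D=YGYG B=BBRB
Query 1: R[0] = Y
Query 2: R[2] = W
Query 3: D[1] = G
Query 4: F[2] = G
Query 5: R[3] = W
Query 6: F[1] = R

Answer: Y W G G W R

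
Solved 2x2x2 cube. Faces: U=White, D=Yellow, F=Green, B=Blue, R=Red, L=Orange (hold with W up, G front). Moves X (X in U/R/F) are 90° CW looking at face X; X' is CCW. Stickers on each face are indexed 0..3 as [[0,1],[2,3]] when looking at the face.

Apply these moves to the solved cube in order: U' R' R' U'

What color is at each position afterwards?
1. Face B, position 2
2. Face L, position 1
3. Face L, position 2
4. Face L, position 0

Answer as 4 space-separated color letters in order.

Answer: O R O G

Derivation:
After move 1 (U'): U=WWWW F=OOGG R=GGRR B=RRBB L=BBOO
After move 2 (R'): R=GRGR U=WBWR F=OWGW D=YOYG B=YRYB
After move 3 (R'): R=RRGG U=WYWY F=OBGR D=YWYW B=GROB
After move 4 (U'): U=YYWW F=BBGR R=OBGG B=RROB L=GROO
Query 1: B[2] = O
Query 2: L[1] = R
Query 3: L[2] = O
Query 4: L[0] = G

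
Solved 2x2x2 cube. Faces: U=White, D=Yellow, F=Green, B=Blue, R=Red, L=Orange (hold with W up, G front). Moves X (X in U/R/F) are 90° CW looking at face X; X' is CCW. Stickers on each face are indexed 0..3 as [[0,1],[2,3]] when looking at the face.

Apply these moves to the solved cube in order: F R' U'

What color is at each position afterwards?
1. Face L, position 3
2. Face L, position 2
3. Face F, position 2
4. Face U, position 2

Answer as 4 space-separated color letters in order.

After move 1 (F): F=GGGG U=WWOO R=WRWR D=RRYY L=OYOY
After move 2 (R'): R=RRWW U=WBOB F=GWGO D=RGYG B=YBRB
After move 3 (U'): U=BBWO F=OYGO R=GWWW B=RRRB L=YBOY
Query 1: L[3] = Y
Query 2: L[2] = O
Query 3: F[2] = G
Query 4: U[2] = W

Answer: Y O G W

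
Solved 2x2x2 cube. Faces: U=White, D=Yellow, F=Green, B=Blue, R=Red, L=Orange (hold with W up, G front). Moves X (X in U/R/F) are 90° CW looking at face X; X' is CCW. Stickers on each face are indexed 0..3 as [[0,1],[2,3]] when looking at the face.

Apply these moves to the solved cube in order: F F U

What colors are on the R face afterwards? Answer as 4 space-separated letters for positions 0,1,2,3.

Answer: B B O R

Derivation:
After move 1 (F): F=GGGG U=WWOO R=WRWR D=RRYY L=OYOY
After move 2 (F): F=GGGG U=WWYY R=OROR D=WWYY L=OROR
After move 3 (U): U=YWYW F=ORGG R=BBOR B=ORBB L=GGOR
Query: R face = BBOR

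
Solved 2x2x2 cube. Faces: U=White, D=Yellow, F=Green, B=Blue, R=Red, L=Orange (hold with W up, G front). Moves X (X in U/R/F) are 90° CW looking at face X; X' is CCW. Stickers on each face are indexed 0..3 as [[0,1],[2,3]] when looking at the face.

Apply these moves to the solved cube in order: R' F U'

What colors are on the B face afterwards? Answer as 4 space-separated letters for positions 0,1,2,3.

After move 1 (R'): R=RRRR U=WBWB F=GWGW D=YGYG B=YBYB
After move 2 (F): F=GGWW U=WBOO R=WRBR D=RRYG L=OYOG
After move 3 (U'): U=BOWO F=OYWW R=GGBR B=WRYB L=YBOG
Query: B face = WRYB

Answer: W R Y B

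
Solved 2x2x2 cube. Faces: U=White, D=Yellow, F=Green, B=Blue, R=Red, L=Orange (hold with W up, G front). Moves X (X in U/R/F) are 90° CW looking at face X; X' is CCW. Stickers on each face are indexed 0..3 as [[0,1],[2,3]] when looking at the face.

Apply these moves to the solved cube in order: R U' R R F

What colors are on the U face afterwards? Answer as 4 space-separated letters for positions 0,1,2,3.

Answer: G B O B

Derivation:
After move 1 (R): R=RRRR U=WGWG F=GYGY D=YBYB B=WBWB
After move 2 (U'): U=GGWW F=OOGY R=GYRR B=RRWB L=WBOO
After move 3 (R): R=RGRY U=GOWY F=OBGB D=YWYR B=WRGB
After move 4 (R): R=RRYG U=GBWB F=OWGR D=YGYW B=YROB
After move 5 (F): F=GORW U=GBOB R=WRBG D=YRYW L=WYOG
Query: U face = GBOB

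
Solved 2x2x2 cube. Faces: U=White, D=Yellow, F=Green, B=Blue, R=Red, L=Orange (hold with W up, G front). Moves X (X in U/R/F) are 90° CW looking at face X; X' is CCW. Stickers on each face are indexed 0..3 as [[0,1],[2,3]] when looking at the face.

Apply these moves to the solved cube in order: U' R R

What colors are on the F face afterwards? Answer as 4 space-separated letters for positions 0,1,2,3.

After move 1 (U'): U=WWWW F=OOGG R=GGRR B=RRBB L=BBOO
After move 2 (R): R=RGRG U=WOWG F=OYGY D=YBYR B=WRWB
After move 3 (R): R=RRGG U=WYWY F=OBGR D=YWYW B=GROB
Query: F face = OBGR

Answer: O B G R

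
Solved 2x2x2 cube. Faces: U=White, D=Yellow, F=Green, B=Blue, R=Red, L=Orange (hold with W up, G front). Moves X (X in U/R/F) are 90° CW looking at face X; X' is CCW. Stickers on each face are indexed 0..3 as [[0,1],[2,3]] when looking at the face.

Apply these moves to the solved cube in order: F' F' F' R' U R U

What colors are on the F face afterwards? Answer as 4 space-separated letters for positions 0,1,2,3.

After move 1 (F'): F=GGGG U=WWRR R=YRYR D=OOYY L=OWOW
After move 2 (F'): F=GGGG U=WWYY R=OROR D=WWYY L=OROR
After move 3 (F'): F=GGGG U=WWOO R=WRWR D=RRYY L=OYOY
After move 4 (R'): R=RRWW U=WBOB F=GWGO D=RGYG B=YBRB
After move 5 (U): U=OWBB F=RRGO R=YBWW B=OYRB L=GWOY
After move 6 (R): R=WYWB U=ORBO F=RGGG D=RRYO B=BYWB
After move 7 (U): U=BOOR F=WYGG R=BYWB B=GWWB L=RGOY
Query: F face = WYGG

Answer: W Y G G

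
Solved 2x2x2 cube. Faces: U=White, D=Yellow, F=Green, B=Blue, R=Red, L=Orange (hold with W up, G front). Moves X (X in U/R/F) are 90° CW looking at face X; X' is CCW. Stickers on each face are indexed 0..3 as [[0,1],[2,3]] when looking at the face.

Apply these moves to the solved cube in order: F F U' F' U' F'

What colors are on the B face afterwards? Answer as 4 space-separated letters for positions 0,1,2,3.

After move 1 (F): F=GGGG U=WWOO R=WRWR D=RRYY L=OYOY
After move 2 (F): F=GGGG U=WWYY R=OROR D=WWYY L=OROR
After move 3 (U'): U=WYWY F=ORGG R=GGOR B=ORBB L=BBOR
After move 4 (F'): F=RGOG U=WYGO R=WGWR D=BRYY L=BYOW
After move 5 (U'): U=YOWG F=BYOG R=RGWR B=WGBB L=OROW
After move 6 (F'): F=YGBO U=YORW R=RGBR D=RWYY L=OGOW
Query: B face = WGBB

Answer: W G B B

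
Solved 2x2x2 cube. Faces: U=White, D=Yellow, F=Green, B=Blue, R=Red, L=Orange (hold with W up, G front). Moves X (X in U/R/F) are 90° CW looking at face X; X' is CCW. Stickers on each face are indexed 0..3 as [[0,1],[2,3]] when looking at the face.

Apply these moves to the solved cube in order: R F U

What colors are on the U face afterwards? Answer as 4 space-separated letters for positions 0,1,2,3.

Answer: O W O G

Derivation:
After move 1 (R): R=RRRR U=WGWG F=GYGY D=YBYB B=WBWB
After move 2 (F): F=GGYY U=WGOO R=WRGR D=RRYB L=OYOB
After move 3 (U): U=OWOG F=WRYY R=WBGR B=OYWB L=GGOB
Query: U face = OWOG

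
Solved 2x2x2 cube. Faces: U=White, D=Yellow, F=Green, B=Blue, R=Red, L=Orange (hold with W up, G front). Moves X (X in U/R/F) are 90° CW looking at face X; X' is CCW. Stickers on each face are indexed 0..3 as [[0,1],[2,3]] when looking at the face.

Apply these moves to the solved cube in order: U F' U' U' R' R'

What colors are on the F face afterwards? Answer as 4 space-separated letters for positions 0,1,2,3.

Answer: O B R R

Derivation:
After move 1 (U): U=WWWW F=RRGG R=BBRR B=OOBB L=GGOO
After move 2 (F'): F=RGRG U=WWBR R=YBYR D=GOYY L=GWOW
After move 3 (U'): U=WRWB F=GWRG R=RGYR B=YBBB L=OOOW
After move 4 (U'): U=RBWW F=OORG R=GWYR B=RGBB L=YBOW
After move 5 (R'): R=WRGY U=RBWR F=OBRW D=GOYG B=YGOB
After move 6 (R'): R=RYWG U=ROWY F=OBRR D=GBYW B=GGOB
Query: F face = OBRR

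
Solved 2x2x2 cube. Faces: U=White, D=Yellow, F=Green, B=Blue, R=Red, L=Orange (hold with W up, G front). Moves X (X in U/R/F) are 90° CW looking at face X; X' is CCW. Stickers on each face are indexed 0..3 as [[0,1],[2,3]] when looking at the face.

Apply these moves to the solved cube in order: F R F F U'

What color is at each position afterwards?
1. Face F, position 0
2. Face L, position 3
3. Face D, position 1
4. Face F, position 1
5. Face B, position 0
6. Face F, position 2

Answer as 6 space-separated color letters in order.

Answer: O W O R Y R

Derivation:
After move 1 (F): F=GGGG U=WWOO R=WRWR D=RRYY L=OYOY
After move 2 (R): R=WWRR U=WGOG F=GRGY D=RBYB B=OBWB
After move 3 (F): F=GGYR U=WGYY R=OWGR D=RWYB L=OROB
After move 4 (F): F=YGRG U=WGBR R=YWYR D=GOYB L=OROW
After move 5 (U'): U=GRWB F=ORRG R=YGYR B=YWWB L=OBOW
Query 1: F[0] = O
Query 2: L[3] = W
Query 3: D[1] = O
Query 4: F[1] = R
Query 5: B[0] = Y
Query 6: F[2] = R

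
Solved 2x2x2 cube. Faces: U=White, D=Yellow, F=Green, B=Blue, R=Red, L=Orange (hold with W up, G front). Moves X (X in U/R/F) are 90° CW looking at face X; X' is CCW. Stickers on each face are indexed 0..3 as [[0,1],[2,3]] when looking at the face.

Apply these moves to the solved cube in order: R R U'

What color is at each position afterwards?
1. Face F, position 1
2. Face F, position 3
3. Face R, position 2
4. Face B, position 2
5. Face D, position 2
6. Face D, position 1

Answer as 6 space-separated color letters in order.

Answer: O B R G Y W

Derivation:
After move 1 (R): R=RRRR U=WGWG F=GYGY D=YBYB B=WBWB
After move 2 (R): R=RRRR U=WYWY F=GBGB D=YWYW B=GBGB
After move 3 (U'): U=YYWW F=OOGB R=GBRR B=RRGB L=GBOO
Query 1: F[1] = O
Query 2: F[3] = B
Query 3: R[2] = R
Query 4: B[2] = G
Query 5: D[2] = Y
Query 6: D[1] = W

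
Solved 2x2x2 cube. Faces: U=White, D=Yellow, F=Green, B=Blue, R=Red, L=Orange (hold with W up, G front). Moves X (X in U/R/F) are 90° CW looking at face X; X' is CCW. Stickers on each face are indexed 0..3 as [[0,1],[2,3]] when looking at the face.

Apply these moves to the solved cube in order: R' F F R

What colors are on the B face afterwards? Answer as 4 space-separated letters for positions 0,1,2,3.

After move 1 (R'): R=RRRR U=WBWB F=GWGW D=YGYG B=YBYB
After move 2 (F): F=GGWW U=WBOO R=WRBR D=RRYG L=OYOG
After move 3 (F): F=WGWG U=WBGY R=OROR D=BWYG L=OROR
After move 4 (R): R=OORR U=WGGG F=WWWG D=BYYY B=YBBB
Query: B face = YBBB

Answer: Y B B B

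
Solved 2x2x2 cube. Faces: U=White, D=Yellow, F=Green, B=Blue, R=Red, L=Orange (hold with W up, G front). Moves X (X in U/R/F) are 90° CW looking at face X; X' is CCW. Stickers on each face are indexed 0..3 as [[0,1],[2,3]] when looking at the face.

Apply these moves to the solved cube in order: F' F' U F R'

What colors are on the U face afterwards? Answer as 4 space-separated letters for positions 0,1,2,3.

Answer: Y B R O

Derivation:
After move 1 (F'): F=GGGG U=WWRR R=YRYR D=OOYY L=OWOW
After move 2 (F'): F=GGGG U=WWYY R=OROR D=WWYY L=OROR
After move 3 (U): U=YWYW F=ORGG R=BBOR B=ORBB L=GGOR
After move 4 (F): F=GOGR U=YWRG R=YBWR D=OBYY L=GWOW
After move 5 (R'): R=BRYW U=YBRO F=GWGG D=OOYR B=YRBB
Query: U face = YBRO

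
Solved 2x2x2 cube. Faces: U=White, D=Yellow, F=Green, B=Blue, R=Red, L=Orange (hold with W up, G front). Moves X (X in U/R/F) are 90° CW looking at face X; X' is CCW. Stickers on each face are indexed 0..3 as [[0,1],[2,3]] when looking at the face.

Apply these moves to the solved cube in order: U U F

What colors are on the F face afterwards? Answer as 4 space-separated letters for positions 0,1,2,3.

After move 1 (U): U=WWWW F=RRGG R=BBRR B=OOBB L=GGOO
After move 2 (U): U=WWWW F=BBGG R=OORR B=GGBB L=RROO
After move 3 (F): F=GBGB U=WWOR R=WOWR D=ROYY L=RYOY
Query: F face = GBGB

Answer: G B G B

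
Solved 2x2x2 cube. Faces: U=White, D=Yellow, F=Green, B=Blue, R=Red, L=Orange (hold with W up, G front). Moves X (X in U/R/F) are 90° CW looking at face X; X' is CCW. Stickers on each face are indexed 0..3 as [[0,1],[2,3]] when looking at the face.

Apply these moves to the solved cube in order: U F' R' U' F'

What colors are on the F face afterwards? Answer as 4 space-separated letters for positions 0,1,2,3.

Answer: W R G R

Derivation:
After move 1 (U): U=WWWW F=RRGG R=BBRR B=OOBB L=GGOO
After move 2 (F'): F=RGRG U=WWBR R=YBYR D=GOYY L=GWOW
After move 3 (R'): R=BRYY U=WBBO F=RWRR D=GGYG B=YOOB
After move 4 (U'): U=BOWB F=GWRR R=RWYY B=BROB L=YOOW
After move 5 (F'): F=WRGR U=BORY R=GWGY D=OWYG L=YBOW
Query: F face = WRGR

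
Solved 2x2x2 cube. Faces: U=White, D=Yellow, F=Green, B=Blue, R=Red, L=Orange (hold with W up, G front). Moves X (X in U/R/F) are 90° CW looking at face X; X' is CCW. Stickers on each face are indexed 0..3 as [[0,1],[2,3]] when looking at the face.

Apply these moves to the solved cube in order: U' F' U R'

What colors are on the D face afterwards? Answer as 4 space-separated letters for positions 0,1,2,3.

Answer: B G Y G

Derivation:
After move 1 (U'): U=WWWW F=OOGG R=GGRR B=RRBB L=BBOO
After move 2 (F'): F=OGOG U=WWGR R=YGYR D=BOYY L=BWOW
After move 3 (U): U=GWRW F=YGOG R=RRYR B=BWBB L=OGOW
After move 4 (R'): R=RRRY U=GBRB F=YWOW D=BGYG B=YWOB
Query: D face = BGYG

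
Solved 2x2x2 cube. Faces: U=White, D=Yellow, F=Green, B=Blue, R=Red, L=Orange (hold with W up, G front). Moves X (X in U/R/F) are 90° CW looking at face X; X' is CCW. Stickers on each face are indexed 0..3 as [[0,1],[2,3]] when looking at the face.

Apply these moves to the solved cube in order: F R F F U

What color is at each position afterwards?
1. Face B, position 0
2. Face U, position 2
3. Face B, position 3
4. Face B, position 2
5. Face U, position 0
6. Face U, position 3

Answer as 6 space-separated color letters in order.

Answer: O R B W B G

Derivation:
After move 1 (F): F=GGGG U=WWOO R=WRWR D=RRYY L=OYOY
After move 2 (R): R=WWRR U=WGOG F=GRGY D=RBYB B=OBWB
After move 3 (F): F=GGYR U=WGYY R=OWGR D=RWYB L=OROB
After move 4 (F): F=YGRG U=WGBR R=YWYR D=GOYB L=OROW
After move 5 (U): U=BWRG F=YWRG R=OBYR B=ORWB L=YGOW
Query 1: B[0] = O
Query 2: U[2] = R
Query 3: B[3] = B
Query 4: B[2] = W
Query 5: U[0] = B
Query 6: U[3] = G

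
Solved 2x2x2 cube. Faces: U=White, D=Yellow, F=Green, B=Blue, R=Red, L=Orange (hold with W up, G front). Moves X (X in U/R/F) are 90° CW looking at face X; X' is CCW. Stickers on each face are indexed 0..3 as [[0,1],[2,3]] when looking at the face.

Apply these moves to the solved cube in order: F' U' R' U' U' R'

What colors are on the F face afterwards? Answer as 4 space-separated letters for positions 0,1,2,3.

Answer: Y W G W

Derivation:
After move 1 (F'): F=GGGG U=WWRR R=YRYR D=OOYY L=OWOW
After move 2 (U'): U=WRWR F=OWGG R=GGYR B=YRBB L=BBOW
After move 3 (R'): R=GRGY U=WBWY F=ORGR D=OWYG B=YROB
After move 4 (U'): U=BYWW F=BBGR R=ORGY B=GROB L=YROW
After move 5 (U'): U=YWBW F=YRGR R=BBGY B=OROB L=GROW
After move 6 (R'): R=BYBG U=YOBO F=YWGW D=ORYR B=GRWB
Query: F face = YWGW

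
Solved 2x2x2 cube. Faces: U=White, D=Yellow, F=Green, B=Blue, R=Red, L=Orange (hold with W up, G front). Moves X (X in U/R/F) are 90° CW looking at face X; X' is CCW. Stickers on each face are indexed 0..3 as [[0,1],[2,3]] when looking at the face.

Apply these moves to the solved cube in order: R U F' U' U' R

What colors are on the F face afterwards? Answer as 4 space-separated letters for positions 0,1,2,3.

After move 1 (R): R=RRRR U=WGWG F=GYGY D=YBYB B=WBWB
After move 2 (U): U=WWGG F=RRGY R=WBRR B=OOWB L=GYOO
After move 3 (F'): F=RYRG U=WWWR R=BBYR D=YOYB L=GGOG
After move 4 (U'): U=WRWW F=GGRG R=RYYR B=BBWB L=OOOG
After move 5 (U'): U=RWWW F=OORG R=GGYR B=RYWB L=BBOG
After move 6 (R): R=YGRG U=ROWG F=OORB D=YWYR B=WYWB
Query: F face = OORB

Answer: O O R B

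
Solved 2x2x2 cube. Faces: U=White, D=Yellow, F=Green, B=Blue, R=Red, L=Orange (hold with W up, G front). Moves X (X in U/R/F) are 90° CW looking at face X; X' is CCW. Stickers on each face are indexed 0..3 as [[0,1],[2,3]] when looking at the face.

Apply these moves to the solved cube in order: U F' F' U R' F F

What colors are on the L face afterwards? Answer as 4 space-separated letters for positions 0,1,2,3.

After move 1 (U): U=WWWW F=RRGG R=BBRR B=OOBB L=GGOO
After move 2 (F'): F=RGRG U=WWBR R=YBYR D=GOYY L=GWOW
After move 3 (F'): F=GGRR U=WWYY R=OBGR D=WWYY L=GROB
After move 4 (U): U=YWYW F=OBRR R=OOGR B=GRBB L=GGOB
After move 5 (R'): R=OROG U=YBYG F=OWRW D=WBYR B=YRWB
After move 6 (F): F=ROWW U=YBBG R=YRGG D=OOYR L=GWOB
After move 7 (F): F=WRWO U=YBBW R=BRGG D=GYYR L=GOOO
Query: L face = GOOO

Answer: G O O O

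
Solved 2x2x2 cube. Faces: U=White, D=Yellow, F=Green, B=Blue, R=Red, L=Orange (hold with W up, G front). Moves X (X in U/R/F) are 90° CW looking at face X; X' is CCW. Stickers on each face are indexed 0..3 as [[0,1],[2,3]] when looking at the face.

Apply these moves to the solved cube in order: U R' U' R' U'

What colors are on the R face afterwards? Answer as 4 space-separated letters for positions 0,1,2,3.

Answer: G O R B

Derivation:
After move 1 (U): U=WWWW F=RRGG R=BBRR B=OOBB L=GGOO
After move 2 (R'): R=BRBR U=WBWO F=RWGW D=YRYG B=YOYB
After move 3 (U'): U=BOWW F=GGGW R=RWBR B=BRYB L=YOOO
After move 4 (R'): R=WRRB U=BYWB F=GOGW D=YGYW B=GRRB
After move 5 (U'): U=YBBW F=YOGW R=GORB B=WRRB L=GROO
Query: R face = GORB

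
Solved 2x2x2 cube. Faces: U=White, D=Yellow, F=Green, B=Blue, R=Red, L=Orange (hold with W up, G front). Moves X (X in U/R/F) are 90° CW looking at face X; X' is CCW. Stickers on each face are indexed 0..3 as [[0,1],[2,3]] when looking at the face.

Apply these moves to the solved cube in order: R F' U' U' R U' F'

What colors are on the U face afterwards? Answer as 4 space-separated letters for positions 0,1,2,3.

After move 1 (R): R=RRRR U=WGWG F=GYGY D=YBYB B=WBWB
After move 2 (F'): F=YYGG U=WGRR R=BRYR D=OOYB L=OGOW
After move 3 (U'): U=GRWR F=OGGG R=YYYR B=BRWB L=WBOW
After move 4 (U'): U=RRGW F=WBGG R=OGYR B=YYWB L=BROW
After move 5 (R): R=YORG U=RBGG F=WOGB D=OWYY B=WYRB
After move 6 (U'): U=BGRG F=BRGB R=WORG B=YORB L=WYOW
After move 7 (F'): F=RBBG U=BGWR R=WOOG D=YWYY L=WGOR
Query: U face = BGWR

Answer: B G W R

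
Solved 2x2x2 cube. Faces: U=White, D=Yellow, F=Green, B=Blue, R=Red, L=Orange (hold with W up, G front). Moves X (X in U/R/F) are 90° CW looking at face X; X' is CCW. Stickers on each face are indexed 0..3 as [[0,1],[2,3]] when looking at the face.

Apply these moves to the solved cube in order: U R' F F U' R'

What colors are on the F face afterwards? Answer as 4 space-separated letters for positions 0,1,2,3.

Answer: G Y W R

Derivation:
After move 1 (U): U=WWWW F=RRGG R=BBRR B=OOBB L=GGOO
After move 2 (R'): R=BRBR U=WBWO F=RWGW D=YRYG B=YOYB
After move 3 (F): F=GRWW U=WBOG R=WROR D=BBYG L=GYOR
After move 4 (F): F=WGWR U=WBRY R=ORGR D=OWYG L=GBOB
After move 5 (U'): U=BYWR F=GBWR R=WGGR B=ORYB L=YOOB
After move 6 (R'): R=GRWG U=BYWO F=GYWR D=OBYR B=GRWB
Query: F face = GYWR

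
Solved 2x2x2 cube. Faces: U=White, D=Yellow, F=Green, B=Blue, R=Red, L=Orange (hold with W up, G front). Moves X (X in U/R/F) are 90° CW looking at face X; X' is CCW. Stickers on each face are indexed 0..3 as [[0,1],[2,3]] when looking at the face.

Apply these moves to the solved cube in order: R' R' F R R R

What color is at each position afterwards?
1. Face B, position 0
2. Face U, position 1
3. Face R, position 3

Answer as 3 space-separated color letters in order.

After move 1 (R'): R=RRRR U=WBWB F=GWGW D=YGYG B=YBYB
After move 2 (R'): R=RRRR U=WYWY F=GBGB D=YWYW B=GBGB
After move 3 (F): F=GGBB U=WYOO R=WRYR D=RRYW L=OYOW
After move 4 (R): R=YWRR U=WGOB F=GRBW D=RGYG B=OBYB
After move 5 (R): R=RYRW U=WROW F=GGBG D=RYYO B=BBGB
After move 6 (R): R=RRWY U=WGOG F=GYBO D=RGYB B=WBRB
Query 1: B[0] = W
Query 2: U[1] = G
Query 3: R[3] = Y

Answer: W G Y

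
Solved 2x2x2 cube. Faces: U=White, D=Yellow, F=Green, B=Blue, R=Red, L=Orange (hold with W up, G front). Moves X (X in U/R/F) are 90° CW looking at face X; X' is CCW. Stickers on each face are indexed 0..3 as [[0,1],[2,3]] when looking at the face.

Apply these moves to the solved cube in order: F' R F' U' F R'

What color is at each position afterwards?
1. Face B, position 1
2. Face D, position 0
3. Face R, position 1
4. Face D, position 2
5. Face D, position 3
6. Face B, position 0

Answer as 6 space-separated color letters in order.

After move 1 (F'): F=GGGG U=WWRR R=YRYR D=OOYY L=OWOW
After move 2 (R): R=YYRR U=WGRG F=GOGY D=OBYB B=RBWB
After move 3 (F'): F=OYGG U=WGYR R=BYOR D=WWYB L=OGOR
After move 4 (U'): U=GRWY F=OGGG R=OYOR B=BYWB L=RBOR
After move 5 (F): F=GOGG U=GRRB R=WYYR D=OOYB L=RWOW
After move 6 (R'): R=YRWY U=GWRB F=GRGB D=OOYG B=BYOB
Query 1: B[1] = Y
Query 2: D[0] = O
Query 3: R[1] = R
Query 4: D[2] = Y
Query 5: D[3] = G
Query 6: B[0] = B

Answer: Y O R Y G B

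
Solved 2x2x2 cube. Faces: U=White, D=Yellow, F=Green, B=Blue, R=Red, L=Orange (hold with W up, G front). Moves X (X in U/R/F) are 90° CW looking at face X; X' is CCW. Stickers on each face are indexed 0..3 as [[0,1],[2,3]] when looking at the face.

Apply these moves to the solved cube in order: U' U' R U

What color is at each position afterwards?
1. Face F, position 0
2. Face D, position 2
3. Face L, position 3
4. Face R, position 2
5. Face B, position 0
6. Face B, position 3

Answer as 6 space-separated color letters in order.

Answer: R Y O R R B

Derivation:
After move 1 (U'): U=WWWW F=OOGG R=GGRR B=RRBB L=BBOO
After move 2 (U'): U=WWWW F=BBGG R=OORR B=GGBB L=RROO
After move 3 (R): R=RORO U=WBWG F=BYGY D=YBYG B=WGWB
After move 4 (U): U=WWGB F=ROGY R=WGRO B=RRWB L=BYOO
Query 1: F[0] = R
Query 2: D[2] = Y
Query 3: L[3] = O
Query 4: R[2] = R
Query 5: B[0] = R
Query 6: B[3] = B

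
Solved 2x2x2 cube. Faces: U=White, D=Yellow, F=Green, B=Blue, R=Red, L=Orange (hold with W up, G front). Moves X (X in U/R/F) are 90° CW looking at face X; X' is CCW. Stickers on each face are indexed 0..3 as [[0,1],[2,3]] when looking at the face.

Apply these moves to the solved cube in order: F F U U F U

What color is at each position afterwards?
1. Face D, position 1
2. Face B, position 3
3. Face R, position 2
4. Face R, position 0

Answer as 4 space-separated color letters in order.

After move 1 (F): F=GGGG U=WWOO R=WRWR D=RRYY L=OYOY
After move 2 (F): F=GGGG U=WWYY R=OROR D=WWYY L=OROR
After move 3 (U): U=YWYW F=ORGG R=BBOR B=ORBB L=GGOR
After move 4 (U): U=YYWW F=BBGG R=OROR B=GGBB L=OROR
After move 5 (F): F=GBGB U=YYRR R=WRWR D=OOYY L=OWOW
After move 6 (U): U=RYRY F=WRGB R=GGWR B=OWBB L=GBOW
Query 1: D[1] = O
Query 2: B[3] = B
Query 3: R[2] = W
Query 4: R[0] = G

Answer: O B W G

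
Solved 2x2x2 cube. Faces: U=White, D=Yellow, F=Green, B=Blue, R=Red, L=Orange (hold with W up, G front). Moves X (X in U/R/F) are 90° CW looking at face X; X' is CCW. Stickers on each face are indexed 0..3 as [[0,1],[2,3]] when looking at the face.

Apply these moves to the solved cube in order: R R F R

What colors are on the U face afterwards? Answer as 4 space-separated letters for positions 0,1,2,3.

Answer: W G O B

Derivation:
After move 1 (R): R=RRRR U=WGWG F=GYGY D=YBYB B=WBWB
After move 2 (R): R=RRRR U=WYWY F=GBGB D=YWYW B=GBGB
After move 3 (F): F=GGBB U=WYOO R=WRYR D=RRYW L=OYOW
After move 4 (R): R=YWRR U=WGOB F=GRBW D=RGYG B=OBYB
Query: U face = WGOB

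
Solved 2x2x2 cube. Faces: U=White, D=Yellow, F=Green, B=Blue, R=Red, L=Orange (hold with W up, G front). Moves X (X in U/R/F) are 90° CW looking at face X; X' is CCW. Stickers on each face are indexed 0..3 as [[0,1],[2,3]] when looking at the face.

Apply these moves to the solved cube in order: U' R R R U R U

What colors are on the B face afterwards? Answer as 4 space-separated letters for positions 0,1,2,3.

After move 1 (U'): U=WWWW F=OOGG R=GGRR B=RRBB L=BBOO
After move 2 (R): R=RGRG U=WOWG F=OYGY D=YBYR B=WRWB
After move 3 (R): R=RRGG U=WYWY F=OBGR D=YWYW B=GROB
After move 4 (R): R=GRGR U=WBWR F=OWGW D=YOYG B=YRYB
After move 5 (U): U=WWRB F=GRGW R=YRGR B=BBYB L=OWOO
After move 6 (R): R=GYRR U=WRRW F=GOGG D=YYYB B=BBWB
After move 7 (U): U=RWWR F=GYGG R=BBRR B=OWWB L=GOOO
Query: B face = OWWB

Answer: O W W B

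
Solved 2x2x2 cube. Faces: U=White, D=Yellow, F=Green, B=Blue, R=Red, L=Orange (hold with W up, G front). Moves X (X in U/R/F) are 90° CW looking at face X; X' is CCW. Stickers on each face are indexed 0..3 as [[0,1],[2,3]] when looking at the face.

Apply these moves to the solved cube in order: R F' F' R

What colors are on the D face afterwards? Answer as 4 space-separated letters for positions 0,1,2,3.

After move 1 (R): R=RRRR U=WGWG F=GYGY D=YBYB B=WBWB
After move 2 (F'): F=YYGG U=WGRR R=BRYR D=OOYB L=OGOW
After move 3 (F'): F=YGYG U=WGBY R=OROR D=GWYB L=OROR
After move 4 (R): R=OORR U=WGBG F=YWYB D=GWYW B=YBGB
Query: D face = GWYW

Answer: G W Y W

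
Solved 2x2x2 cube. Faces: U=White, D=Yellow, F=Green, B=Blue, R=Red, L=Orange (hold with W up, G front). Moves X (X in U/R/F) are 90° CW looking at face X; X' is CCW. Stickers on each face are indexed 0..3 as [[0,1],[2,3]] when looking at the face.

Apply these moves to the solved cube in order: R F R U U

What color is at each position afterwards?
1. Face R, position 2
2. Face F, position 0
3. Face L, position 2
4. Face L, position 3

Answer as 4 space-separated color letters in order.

Answer: R O O B

Derivation:
After move 1 (R): R=RRRR U=WGWG F=GYGY D=YBYB B=WBWB
After move 2 (F): F=GGYY U=WGOO R=WRGR D=RRYB L=OYOB
After move 3 (R): R=GWRR U=WGOY F=GRYB D=RWYW B=OBGB
After move 4 (U): U=OWYG F=GWYB R=OBRR B=OYGB L=GROB
After move 5 (U): U=YOGW F=OBYB R=OYRR B=GRGB L=GWOB
Query 1: R[2] = R
Query 2: F[0] = O
Query 3: L[2] = O
Query 4: L[3] = B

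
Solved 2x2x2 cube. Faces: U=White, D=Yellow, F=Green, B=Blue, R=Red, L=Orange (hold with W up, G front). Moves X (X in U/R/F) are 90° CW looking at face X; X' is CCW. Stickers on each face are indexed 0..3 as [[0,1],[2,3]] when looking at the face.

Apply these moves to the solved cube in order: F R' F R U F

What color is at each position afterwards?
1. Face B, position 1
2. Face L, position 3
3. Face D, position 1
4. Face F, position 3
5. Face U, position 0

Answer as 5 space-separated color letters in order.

After move 1 (F): F=GGGG U=WWOO R=WRWR D=RRYY L=OYOY
After move 2 (R'): R=RRWW U=WBOB F=GWGO D=RGYG B=YBRB
After move 3 (F): F=GGOW U=WBYY R=ORBW D=WRYG L=OROG
After move 4 (R): R=BOWR U=WGYW F=GROG D=WRYY B=YBBB
After move 5 (U): U=YWWG F=BOOG R=YBWR B=ORBB L=GROG
After move 6 (F): F=OBGO U=YWGR R=WBGR D=WYYY L=GWOR
Query 1: B[1] = R
Query 2: L[3] = R
Query 3: D[1] = Y
Query 4: F[3] = O
Query 5: U[0] = Y

Answer: R R Y O Y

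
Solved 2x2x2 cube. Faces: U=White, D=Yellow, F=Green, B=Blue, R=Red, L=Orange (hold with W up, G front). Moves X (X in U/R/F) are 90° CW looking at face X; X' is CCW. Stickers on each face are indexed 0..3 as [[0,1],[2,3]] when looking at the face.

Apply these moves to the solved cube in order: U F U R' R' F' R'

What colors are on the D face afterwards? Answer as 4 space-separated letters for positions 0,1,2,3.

After move 1 (U): U=WWWW F=RRGG R=BBRR B=OOBB L=GGOO
After move 2 (F): F=GRGR U=WWOG R=WBWR D=RBYY L=GYOY
After move 3 (U): U=OWGW F=WBGR R=OOWR B=GYBB L=GROY
After move 4 (R'): R=OROW U=OBGG F=WWGW D=RBYR B=YYBB
After move 5 (R'): R=RWOO U=OBGY F=WBGG D=RWYW B=RYBB
After move 6 (F'): F=BGWG U=OBRO R=WWRO D=RYYW L=GYOG
After move 7 (R'): R=WOWR U=OBRR F=BBWO D=RGYG B=WYYB
Query: D face = RGYG

Answer: R G Y G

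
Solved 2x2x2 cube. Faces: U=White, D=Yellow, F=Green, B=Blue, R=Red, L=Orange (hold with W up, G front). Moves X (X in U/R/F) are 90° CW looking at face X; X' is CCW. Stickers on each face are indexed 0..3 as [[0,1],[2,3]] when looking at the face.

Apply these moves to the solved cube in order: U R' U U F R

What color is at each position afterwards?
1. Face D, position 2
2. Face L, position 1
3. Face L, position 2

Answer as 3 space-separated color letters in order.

After move 1 (U): U=WWWW F=RRGG R=BBRR B=OOBB L=GGOO
After move 2 (R'): R=BRBR U=WBWO F=RWGW D=YRYG B=YOYB
After move 3 (U): U=WWOB F=BRGW R=YOBR B=GGYB L=RWOO
After move 4 (U): U=OWBW F=YOGW R=GGBR B=RWYB L=BROO
After move 5 (F): F=GYWO U=OWOR R=BGWR D=BGYG L=BYOR
After move 6 (R): R=WBRG U=OYOO F=GGWG D=BYYR B=RWWB
Query 1: D[2] = Y
Query 2: L[1] = Y
Query 3: L[2] = O

Answer: Y Y O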